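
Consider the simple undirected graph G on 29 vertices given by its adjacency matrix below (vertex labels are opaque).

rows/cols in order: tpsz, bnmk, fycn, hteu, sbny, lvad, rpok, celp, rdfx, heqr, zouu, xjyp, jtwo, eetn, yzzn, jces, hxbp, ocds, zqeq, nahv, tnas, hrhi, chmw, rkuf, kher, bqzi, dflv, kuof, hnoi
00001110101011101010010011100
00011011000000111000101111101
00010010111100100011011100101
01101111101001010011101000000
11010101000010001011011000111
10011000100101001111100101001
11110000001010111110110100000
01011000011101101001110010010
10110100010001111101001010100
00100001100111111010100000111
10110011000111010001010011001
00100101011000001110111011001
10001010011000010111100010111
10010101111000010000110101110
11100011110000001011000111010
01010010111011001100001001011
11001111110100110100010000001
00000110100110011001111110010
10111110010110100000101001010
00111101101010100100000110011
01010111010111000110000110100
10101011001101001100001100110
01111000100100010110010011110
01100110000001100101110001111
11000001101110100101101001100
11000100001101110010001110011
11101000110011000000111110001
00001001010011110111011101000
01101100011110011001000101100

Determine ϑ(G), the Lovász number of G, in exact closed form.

Vertex fycn has 14 neighbors: hteu, rpok, rdfx, heqr, zouu, xjyp, yzzn, zqeq, nahv, hrhi, chmw, rkuf, dflv, hnoi.
Vertex tnas has 14 neighbors: bnmk, hteu, lvad, rpok, celp, heqr, xjyp, jtwo, eetn, ocds, zqeq, rkuf, kher, dflv.
Vertex lvad has 14 neighbors: tpsz, hteu, sbny, rdfx, xjyp, eetn, hxbp, ocds, zqeq, nahv, tnas, rkuf, bqzi, hnoi.
deg(jtwo) = 14; N(jtwo) = {tpsz, sbny, rpok, heqr, zouu, jces, ocds, zqeq, nahv, tnas, kher, dflv, kuof, hnoi}.
deg(v) = 14 for all v (|V|=29); Paley(29): SR with (k,λ,μ)=(14,6,7).
Distinct eigenvalues (to 4 d.p.): [14.0, 2.1926, -3.1926].
With N=29: ϑ(G) = 29·(-(-sqrt(29)/2 - 1/2))/(14−(-sqrt(29)/2 - 1/2)) = sqrt(29).
ϑ(G) ≈ 5.385165.

sqrt(29)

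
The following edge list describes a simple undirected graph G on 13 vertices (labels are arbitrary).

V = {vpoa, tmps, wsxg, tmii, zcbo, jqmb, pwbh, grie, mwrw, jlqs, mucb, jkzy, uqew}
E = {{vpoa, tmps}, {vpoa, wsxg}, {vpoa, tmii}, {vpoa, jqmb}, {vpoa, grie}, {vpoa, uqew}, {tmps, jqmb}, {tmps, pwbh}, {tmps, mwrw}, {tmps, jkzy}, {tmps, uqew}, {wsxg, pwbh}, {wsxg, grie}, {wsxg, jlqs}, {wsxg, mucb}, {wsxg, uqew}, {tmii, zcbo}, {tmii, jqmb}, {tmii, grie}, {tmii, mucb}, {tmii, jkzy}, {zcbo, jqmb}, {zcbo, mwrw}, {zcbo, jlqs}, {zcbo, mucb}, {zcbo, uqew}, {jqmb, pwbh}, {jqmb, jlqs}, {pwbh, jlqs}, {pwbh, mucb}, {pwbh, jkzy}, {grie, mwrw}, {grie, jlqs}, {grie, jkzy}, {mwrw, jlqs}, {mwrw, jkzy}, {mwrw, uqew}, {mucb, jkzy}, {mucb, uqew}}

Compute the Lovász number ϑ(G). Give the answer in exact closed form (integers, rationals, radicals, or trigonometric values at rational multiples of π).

deg(jlqs) = 6; N(jlqs) = {wsxg, zcbo, jqmb, pwbh, grie, mwrw}.
N(zcbo) = {tmii, jqmb, mwrw, jlqs, mucb, uqew}, |N(zcbo)| = 6.
Vertex uqew has 6 neighbors: vpoa, tmps, wsxg, zcbo, mwrw, mucb.
N(grie) = {vpoa, wsxg, tmii, mwrw, jlqs, jkzy}, |N(grie)| = 6.
6-regular, N=13; Paley(13): SR with (k,λ,μ)=(6,2,3).
Distinct eigenvalues (to 4 d.p.): [6.0, 1.3028, -2.3028].
Lovász (edge-transitive): ϑ = −13·(-sqrt(13)/2 - 1/2)/((6)−(-sqrt(13)/2 - 1/2)) = sqrt(13).
≈ 3.60555 (to 5 d.p.).

sqrt(13)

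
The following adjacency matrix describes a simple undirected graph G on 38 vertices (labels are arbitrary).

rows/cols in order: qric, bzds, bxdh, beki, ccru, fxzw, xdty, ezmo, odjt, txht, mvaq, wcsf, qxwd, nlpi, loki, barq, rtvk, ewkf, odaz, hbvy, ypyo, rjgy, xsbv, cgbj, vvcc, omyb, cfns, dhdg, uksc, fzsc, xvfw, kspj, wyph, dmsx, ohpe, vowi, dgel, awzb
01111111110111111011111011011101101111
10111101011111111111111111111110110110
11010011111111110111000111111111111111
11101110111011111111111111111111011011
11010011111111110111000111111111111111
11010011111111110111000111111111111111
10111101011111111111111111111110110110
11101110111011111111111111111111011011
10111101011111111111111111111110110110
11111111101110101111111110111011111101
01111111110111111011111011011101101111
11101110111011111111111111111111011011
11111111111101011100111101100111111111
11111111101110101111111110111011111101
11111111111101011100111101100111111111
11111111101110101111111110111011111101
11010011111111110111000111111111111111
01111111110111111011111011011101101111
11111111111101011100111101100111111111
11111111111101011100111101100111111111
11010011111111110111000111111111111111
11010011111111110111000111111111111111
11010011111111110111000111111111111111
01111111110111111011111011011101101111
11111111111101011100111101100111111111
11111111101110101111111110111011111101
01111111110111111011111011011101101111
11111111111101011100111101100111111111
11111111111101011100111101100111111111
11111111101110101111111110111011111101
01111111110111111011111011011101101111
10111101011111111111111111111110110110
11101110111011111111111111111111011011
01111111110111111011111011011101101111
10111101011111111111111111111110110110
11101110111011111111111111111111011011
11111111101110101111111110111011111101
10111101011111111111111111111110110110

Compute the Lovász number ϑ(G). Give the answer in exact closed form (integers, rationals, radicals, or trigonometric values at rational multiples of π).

N(ohpe) = {qric, bxdh, beki, ccru, fxzw, ezmo, txht, mvaq, wcsf, qxwd, nlpi, loki, barq, rtvk, ewkf, odaz, hbvy, ypyo, rjgy, xsbv, cgbj, vvcc, omyb, cfns, dhdg, uksc, fzsc, xvfw, wyph, dmsx, vowi, dgel}, |N(ohpe)| = 32.
N(ezmo) = {qric, bzds, bxdh, ccru, fxzw, xdty, odjt, txht, mvaq, qxwd, nlpi, loki, barq, rtvk, ewkf, odaz, hbvy, ypyo, rjgy, xsbv, cgbj, vvcc, omyb, cfns, dhdg, uksc, fzsc, xvfw, kspj, dmsx, ohpe, dgel, awzb}, |N(ezmo)| = 33.
Vertex qxwd has 31 neighbors: qric, bzds, bxdh, beki, ccru, fxzw, xdty, ezmo, odjt, txht, mvaq, wcsf, nlpi, barq, rtvk, ewkf, ypyo, rjgy, xsbv, cgbj, omyb, cfns, fzsc, xvfw, kspj, wyph, dmsx, ohpe, vowi, dgel, awzb.
Vertex vvcc has 31 neighbors: qric, bzds, bxdh, beki, ccru, fxzw, xdty, ezmo, odjt, txht, mvaq, wcsf, nlpi, barq, rtvk, ewkf, ypyo, rjgy, xsbv, cgbj, omyb, cfns, fzsc, xvfw, kspj, wyph, dmsx, ohpe, vowi, dgel, awzb.
K_{7,7,7,6,6,5} (perfect); ϑ(G) = α(G) = max{7,7,7,6,6,5} = 7.
ϑ(G) ≈ 7.0000.
Check 7 ≤ 7 ≤ 7: collapsed.

7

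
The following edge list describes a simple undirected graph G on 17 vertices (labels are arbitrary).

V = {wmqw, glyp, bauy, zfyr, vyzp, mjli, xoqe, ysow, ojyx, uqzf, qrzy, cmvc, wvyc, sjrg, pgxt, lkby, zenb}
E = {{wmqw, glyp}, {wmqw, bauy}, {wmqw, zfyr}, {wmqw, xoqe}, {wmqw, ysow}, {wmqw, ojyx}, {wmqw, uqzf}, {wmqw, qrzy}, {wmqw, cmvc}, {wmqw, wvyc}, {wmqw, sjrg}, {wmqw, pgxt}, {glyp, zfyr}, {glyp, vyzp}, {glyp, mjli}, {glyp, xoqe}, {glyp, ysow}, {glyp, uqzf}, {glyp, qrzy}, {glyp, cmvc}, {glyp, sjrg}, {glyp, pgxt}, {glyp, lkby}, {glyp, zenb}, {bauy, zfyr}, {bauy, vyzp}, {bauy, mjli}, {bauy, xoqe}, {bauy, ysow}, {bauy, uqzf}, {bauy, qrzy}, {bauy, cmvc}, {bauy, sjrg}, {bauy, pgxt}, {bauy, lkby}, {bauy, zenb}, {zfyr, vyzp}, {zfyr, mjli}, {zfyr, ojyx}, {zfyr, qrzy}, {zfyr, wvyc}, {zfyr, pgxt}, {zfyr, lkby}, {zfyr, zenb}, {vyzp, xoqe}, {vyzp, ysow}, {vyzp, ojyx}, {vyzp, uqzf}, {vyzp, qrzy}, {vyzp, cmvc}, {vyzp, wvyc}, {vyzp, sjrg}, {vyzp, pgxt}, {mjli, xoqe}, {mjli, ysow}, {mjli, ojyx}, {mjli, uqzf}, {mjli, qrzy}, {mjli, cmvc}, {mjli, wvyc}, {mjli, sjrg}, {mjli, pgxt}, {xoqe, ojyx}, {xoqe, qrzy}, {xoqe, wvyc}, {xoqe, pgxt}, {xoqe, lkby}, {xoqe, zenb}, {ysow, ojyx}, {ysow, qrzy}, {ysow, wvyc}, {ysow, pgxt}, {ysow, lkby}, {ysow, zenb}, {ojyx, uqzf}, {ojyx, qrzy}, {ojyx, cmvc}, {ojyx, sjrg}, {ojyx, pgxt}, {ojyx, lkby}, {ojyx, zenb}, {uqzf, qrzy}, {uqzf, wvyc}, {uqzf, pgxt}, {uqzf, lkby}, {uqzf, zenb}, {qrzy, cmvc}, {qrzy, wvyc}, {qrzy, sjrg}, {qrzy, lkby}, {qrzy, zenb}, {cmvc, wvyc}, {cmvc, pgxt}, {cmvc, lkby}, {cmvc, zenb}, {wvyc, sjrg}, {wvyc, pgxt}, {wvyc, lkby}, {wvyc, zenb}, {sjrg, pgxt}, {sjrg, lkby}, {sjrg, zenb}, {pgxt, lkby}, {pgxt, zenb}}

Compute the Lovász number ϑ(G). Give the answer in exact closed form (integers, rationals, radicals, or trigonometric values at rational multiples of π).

6

deg(zenb) = 12; N(zenb) = {glyp, bauy, zfyr, xoqe, ysow, ojyx, uqzf, qrzy, cmvc, wvyc, sjrg, pgxt}.
deg(uqzf) = 11; N(uqzf) = {wmqw, glyp, bauy, vyzp, mjli, ojyx, qrzy, wvyc, pgxt, lkby, zenb}.
deg(vyzp) = 12; N(vyzp) = {glyp, bauy, zfyr, xoqe, ysow, ojyx, uqzf, qrzy, cmvc, wvyc, sjrg, pgxt}.
deg(xoqe) = 11; N(xoqe) = {wmqw, glyp, bauy, vyzp, mjli, ojyx, qrzy, wvyc, pgxt, lkby, zenb}.
K_{6,5,4,2} (perfect); ϑ(G) = α(G) = max{6,5,4,2} = 6.
≈ 6.00000 (to 5 d.p.).
α=6, χ(Ḡ)=6; ϑ=6 lies between (collapsed).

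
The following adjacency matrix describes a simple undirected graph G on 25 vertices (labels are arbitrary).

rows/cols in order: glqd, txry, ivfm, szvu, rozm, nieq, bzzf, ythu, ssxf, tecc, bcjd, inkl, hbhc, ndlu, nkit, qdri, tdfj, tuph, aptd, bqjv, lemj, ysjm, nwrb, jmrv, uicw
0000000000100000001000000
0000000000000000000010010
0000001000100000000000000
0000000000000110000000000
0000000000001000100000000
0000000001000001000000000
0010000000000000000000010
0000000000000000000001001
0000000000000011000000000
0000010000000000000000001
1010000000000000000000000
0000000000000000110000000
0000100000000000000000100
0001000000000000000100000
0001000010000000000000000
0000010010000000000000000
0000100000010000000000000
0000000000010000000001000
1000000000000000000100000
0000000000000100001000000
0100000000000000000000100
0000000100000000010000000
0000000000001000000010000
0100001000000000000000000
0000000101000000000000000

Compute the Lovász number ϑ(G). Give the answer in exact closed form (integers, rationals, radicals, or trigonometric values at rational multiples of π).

Vertex nieq has 2 neighbors: tecc, qdri.
deg(nwrb) = 2; N(nwrb) = {hbhc, lemj}.
N(txry) = {lemj, jmrv}, |N(txry)| = 2.
N(lemj) = {txry, nwrb}, |N(lemj)| = 2.
Regular of degree 2 on 25 vertices: a single 25-cycle (edge-transitive).
A has 13 distinct eigenvalues ≈ [2.0, 1.937166, 1.752613, 1.457937, 1.071654, 0.618034, 0.125581, -0.374763, -0.851559, -1.274848, -1.618034, -1.859553, -1.984229].
λ_max=2, λ_min=-2*cos(pi/25); ϑ = −25·λ_min/(λ_max−λ_min) = 25*cos(pi/25)/(cos(pi/25) + 1).
= 12.4505218… (decimal).
α=12, χ(Ḡ)=13; ϑ=25*cos(pi/25)/(cos(pi/25) + 1) lies between (both strict).

25*cos(pi/25)/(cos(pi/25) + 1)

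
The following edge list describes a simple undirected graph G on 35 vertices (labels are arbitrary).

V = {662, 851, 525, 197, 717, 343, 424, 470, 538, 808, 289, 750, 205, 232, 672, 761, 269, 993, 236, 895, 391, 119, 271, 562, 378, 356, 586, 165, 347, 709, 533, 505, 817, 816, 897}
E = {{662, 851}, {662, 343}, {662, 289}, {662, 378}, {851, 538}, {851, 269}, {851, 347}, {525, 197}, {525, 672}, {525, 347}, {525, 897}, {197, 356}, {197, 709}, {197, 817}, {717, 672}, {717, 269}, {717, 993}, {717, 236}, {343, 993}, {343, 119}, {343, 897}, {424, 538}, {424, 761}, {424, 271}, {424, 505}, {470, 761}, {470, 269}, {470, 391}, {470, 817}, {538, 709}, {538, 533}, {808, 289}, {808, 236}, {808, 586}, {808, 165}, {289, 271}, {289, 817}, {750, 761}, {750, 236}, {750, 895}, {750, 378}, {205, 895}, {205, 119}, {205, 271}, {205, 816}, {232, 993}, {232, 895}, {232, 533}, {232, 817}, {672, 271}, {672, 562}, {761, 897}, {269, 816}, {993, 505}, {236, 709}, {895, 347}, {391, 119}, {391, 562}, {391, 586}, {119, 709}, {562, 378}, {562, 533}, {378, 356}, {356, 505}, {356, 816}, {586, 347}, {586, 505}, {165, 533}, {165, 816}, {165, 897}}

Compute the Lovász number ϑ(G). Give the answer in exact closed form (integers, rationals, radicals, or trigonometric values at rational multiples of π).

N(289) = {662, 808, 271, 817}, |N(289)| = 4.
Vertex 119 has 4 neighbors: 343, 205, 391, 709.
deg(470) = 4; N(470) = {761, 269, 391, 817}.
Vertex 271 has 4 neighbors: 424, 289, 205, 672.
Regular of degree 4 on 35 vertices: this is K(7,3), the Kneser graph.
spec(A) ≈ [4.0, 2.0, -1.0, -3.0] (distinct, 4 d.p.).
−35·(-3) / ((4)−(-3)) = 15 = ϑ(G).
= 15.000000000… (decimal).

15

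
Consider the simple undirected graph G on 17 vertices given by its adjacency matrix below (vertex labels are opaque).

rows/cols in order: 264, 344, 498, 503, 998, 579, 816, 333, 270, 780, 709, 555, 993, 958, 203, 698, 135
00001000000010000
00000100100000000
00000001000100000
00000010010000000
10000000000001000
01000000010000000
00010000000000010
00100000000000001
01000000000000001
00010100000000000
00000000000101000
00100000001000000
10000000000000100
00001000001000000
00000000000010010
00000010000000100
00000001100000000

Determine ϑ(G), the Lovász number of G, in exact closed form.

N(698) = {816, 203}, |N(698)| = 2.
N(264) = {998, 993}, |N(264)| = 2.
N(503) = {816, 780}, |N(503)| = 2.
deg(498) = 2; N(498) = {333, 555}.
Regular of degree 2 on 17 vertices: the odd cycle C_{17}.
A has 9 distinct eigenvalues ≈ [2.0, 1.865, 1.478, 0.891, 0.185, -0.547, -1.205, -1.7, -1.966].
λ_max=2, λ_min=-2*cos(pi/17); ϑ = −17·λ_min/(λ_max−λ_min) = 17*cos(pi/17)/(cos(pi/17) + 1).
Numerically 8.427014314.
Sandwich: α(G)=8 ≤ ϑ(G)=17*cos(pi/17)/(cos(pi/17) + 1) ≤ χ(Ḡ)=9 (both strict).

17*cos(pi/17)/(cos(pi/17) + 1)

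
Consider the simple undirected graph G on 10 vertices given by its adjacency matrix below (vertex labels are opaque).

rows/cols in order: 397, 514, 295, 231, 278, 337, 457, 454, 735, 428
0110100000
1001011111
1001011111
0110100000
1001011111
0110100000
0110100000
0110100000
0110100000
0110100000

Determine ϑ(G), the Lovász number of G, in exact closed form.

7

N(397) = {514, 295, 278}, |N(397)| = 3.
Vertex 735 has 3 neighbors: 514, 295, 278.
deg(457) = 3; N(457) = {514, 295, 278}.
N(428) = {514, 295, 278}, |N(428)| = 3.
Complete 2-partite, parts [7, 3]: perfect, ϑ = α = 7.
≈ 7.00000000 (to 8 d.p.).
α=7, χ(Ḡ)=7; ϑ=7 lies between (collapsed).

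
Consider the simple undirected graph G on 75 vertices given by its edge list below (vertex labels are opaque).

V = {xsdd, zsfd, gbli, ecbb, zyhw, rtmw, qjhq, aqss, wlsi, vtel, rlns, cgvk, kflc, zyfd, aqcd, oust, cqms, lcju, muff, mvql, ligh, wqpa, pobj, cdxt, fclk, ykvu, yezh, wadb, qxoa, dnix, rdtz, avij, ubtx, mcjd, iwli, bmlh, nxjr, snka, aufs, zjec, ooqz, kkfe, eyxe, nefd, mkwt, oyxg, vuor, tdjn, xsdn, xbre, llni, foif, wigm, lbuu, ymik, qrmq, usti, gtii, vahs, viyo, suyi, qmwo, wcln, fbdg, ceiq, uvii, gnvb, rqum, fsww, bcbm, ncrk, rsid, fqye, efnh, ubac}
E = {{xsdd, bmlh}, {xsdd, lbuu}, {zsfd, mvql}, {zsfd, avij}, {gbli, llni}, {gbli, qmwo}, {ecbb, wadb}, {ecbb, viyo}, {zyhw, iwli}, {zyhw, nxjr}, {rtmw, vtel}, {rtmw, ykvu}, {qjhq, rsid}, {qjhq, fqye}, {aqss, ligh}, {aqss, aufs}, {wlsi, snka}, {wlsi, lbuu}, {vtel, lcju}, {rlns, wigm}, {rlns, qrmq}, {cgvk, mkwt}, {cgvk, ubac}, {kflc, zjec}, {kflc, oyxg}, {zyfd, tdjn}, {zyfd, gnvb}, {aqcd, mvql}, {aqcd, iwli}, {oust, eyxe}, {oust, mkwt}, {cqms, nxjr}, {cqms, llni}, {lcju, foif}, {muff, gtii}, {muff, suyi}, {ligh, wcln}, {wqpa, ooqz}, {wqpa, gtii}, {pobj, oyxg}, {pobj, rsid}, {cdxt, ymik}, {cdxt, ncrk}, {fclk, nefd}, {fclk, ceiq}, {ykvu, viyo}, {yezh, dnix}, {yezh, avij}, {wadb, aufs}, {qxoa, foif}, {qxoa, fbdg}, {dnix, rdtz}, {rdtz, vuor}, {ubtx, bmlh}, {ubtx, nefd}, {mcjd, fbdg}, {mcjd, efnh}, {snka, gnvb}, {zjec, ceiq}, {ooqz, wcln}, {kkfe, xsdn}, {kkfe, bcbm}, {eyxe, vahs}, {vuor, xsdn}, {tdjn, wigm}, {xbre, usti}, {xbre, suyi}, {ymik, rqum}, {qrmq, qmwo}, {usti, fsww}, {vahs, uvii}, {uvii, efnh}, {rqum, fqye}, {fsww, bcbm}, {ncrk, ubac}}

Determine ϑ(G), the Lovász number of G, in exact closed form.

Vertex snka has 2 neighbors: wlsi, gnvb.
deg(ymik) = 2; N(ymik) = {cdxt, rqum}.
deg(ubac) = 2; N(ubac) = {cgvk, ncrk}.
N(qrmq) = {rlns, qmwo}, |N(qrmq)| = 2.
Every vertex has degree 2 (N=75); a single 75-cycle (edge-transitive).
The 38 distinct eigenvalues: [2.0, 1.99299, 1.97199, 1.93717, 1.88875, 1.82709, 1.75261, 1.66584, 1.56739, 1.45794, 1.33826, 1.2092, 1.07165, 0.92659, 0.77503, 0.61803, 0.4567, 0.29217, 0.12558, -0.04188, -0.20906, -0.37476, -0.53784, -0.69714, -0.85156, -1.0, -1.14143, -1.27485, -1.39933, -1.51399, -1.61803, -1.71073, -1.79142, -1.85955, -1.91464, -1.9563, -1.98423, -1.99825].
With N=75: ϑ(G) = 75·(-(-1)*2*cos(pi/75))/(2−(-2*cos(pi/75))) = 75*cos(pi/75)/(cos(pi/75) + 1).
ϑ(G) ≈ 37.48355.
Sandwich: α(G)=37 ≤ ϑ(G)=75*cos(pi/75)/(cos(pi/75) + 1) ≤ χ(Ḡ)=38 (both strict).

75*cos(pi/75)/(cos(pi/75) + 1)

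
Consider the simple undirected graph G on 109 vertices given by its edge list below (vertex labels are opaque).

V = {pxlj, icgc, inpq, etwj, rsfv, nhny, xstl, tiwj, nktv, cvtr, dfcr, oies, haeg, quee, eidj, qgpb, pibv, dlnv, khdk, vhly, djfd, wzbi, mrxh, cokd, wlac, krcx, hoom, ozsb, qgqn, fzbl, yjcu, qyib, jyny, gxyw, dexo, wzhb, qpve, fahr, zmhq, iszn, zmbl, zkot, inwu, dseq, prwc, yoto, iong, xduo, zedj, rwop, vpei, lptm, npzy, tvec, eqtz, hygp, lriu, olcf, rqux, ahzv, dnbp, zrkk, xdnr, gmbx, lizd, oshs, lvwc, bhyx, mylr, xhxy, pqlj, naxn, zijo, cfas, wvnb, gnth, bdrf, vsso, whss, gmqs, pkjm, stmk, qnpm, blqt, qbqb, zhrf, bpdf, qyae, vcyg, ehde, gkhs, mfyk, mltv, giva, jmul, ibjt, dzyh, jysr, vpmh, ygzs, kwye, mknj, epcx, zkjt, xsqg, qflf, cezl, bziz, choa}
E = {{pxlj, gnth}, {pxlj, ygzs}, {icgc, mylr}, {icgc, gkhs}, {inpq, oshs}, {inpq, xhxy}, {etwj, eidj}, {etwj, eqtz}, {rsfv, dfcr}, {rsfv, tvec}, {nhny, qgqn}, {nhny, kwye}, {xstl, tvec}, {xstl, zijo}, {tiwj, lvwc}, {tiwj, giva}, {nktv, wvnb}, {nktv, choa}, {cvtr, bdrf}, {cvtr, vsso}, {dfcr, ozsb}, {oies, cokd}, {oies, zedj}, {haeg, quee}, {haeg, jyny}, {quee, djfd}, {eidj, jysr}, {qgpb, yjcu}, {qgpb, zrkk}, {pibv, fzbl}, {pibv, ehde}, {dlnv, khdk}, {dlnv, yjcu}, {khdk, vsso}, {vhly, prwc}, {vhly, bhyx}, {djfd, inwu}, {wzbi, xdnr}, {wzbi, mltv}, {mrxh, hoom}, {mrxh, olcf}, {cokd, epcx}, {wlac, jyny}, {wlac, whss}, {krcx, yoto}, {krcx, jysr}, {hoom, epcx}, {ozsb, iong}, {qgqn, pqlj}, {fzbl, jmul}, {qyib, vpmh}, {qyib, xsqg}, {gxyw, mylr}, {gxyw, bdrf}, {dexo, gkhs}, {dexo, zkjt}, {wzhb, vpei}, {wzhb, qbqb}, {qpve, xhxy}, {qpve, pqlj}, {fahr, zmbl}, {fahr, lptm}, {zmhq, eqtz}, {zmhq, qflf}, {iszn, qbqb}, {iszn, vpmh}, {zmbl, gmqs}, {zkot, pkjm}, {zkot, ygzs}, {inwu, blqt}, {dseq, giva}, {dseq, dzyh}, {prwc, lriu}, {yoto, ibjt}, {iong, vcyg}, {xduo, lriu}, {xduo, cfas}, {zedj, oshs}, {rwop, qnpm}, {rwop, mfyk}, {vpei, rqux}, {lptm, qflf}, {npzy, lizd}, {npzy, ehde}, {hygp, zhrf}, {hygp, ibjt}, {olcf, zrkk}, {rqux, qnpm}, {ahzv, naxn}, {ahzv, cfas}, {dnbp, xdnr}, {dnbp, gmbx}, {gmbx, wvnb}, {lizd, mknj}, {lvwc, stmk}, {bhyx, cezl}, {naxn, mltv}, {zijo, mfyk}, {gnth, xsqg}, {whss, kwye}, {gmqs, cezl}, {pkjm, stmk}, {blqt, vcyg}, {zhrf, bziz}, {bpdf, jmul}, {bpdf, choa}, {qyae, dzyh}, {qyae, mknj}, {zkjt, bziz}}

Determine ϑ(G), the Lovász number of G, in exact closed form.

N(lizd) = {npzy, mknj}, |N(lizd)| = 2.
deg(gkhs) = 2; N(gkhs) = {icgc, dexo}.
Vertex oies has 2 neighbors: cokd, zedj.
N(oshs) = {inpq, zedj}, |N(oshs)| = 2.
G on 109 vertices is 2-regular; a single 109-cycle (edge-transitive).
The 55 distinct eigenvalues: [2.0, 1.9967, 1.9867, 1.9702, 1.9471, 1.9175, 1.8816, 1.8394, 1.7911, 1.7368, 1.6768, 1.6112, 1.5403, 1.4642, 1.3833, 1.2978, 1.208, 1.1141, 1.0166, 0.9157, 0.8117, 0.7051, 0.5961, 0.4851, 0.3725, 0.2587, 0.144, 0.0288, -0.0864, -0.2014, -0.3157, -0.429, -0.5408, -0.6508, -0.7587, -0.8641, -0.9665, -1.0658, -1.1615, -1.2534, -1.3411, -1.4244, -1.5029, -1.5764, -1.6447, -1.7075, -1.7647, -1.816, -1.8612, -1.9003, -1.9331, -1.9594, -1.9793, -1.9925, -1.9992].
Lovász (edge-transitive): ϑ = −109·(-2*cos(pi/109))/((2)−(-2*cos(pi/109))) = 109*cos(pi/109)/(cos(pi/109) + 1).
≈ 54.48868 (to 5 d.p.).
Lovász sandwich 54 ≤ 109*cos(pi/109)/(cos(pi/109) + 1) ≤ 55: both strict.

109*cos(pi/109)/(cos(pi/109) + 1)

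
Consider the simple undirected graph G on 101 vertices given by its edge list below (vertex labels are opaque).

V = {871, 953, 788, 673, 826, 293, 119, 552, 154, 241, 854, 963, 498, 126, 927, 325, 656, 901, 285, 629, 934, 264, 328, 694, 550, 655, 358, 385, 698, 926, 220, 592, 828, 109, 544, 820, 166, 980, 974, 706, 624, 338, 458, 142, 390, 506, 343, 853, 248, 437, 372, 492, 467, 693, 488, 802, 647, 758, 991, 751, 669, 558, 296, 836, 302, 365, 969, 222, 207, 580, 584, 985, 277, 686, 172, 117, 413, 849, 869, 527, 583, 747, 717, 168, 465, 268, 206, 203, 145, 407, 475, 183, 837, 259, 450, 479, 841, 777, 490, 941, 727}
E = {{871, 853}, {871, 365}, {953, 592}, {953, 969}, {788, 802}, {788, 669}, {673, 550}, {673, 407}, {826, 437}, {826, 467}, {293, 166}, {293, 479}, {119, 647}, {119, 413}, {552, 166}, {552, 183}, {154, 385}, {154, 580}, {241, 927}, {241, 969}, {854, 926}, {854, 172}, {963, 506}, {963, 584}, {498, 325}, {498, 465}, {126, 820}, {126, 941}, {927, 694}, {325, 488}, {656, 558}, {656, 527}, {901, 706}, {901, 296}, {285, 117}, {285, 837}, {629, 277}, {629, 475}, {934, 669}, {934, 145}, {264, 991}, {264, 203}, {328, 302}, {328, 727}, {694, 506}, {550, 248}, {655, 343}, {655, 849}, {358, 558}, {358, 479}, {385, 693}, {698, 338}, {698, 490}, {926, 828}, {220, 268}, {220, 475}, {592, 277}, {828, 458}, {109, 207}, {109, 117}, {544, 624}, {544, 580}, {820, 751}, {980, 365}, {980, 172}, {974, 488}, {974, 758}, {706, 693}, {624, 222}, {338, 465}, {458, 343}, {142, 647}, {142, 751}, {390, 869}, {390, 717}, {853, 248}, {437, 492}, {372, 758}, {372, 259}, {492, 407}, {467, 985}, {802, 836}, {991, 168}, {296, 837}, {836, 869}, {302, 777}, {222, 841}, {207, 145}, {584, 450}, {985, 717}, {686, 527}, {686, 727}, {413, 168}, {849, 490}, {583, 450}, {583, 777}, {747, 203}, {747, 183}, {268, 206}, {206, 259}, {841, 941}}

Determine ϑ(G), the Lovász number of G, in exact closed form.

Vertex 980 has 2 neighbors: 365, 172.
deg(343) = 2; N(343) = {655, 458}.
N(527) = {656, 686}, |N(527)| = 2.
deg(706) = 2; N(706) = {901, 693}.
101-vertex 2-regular graph: this is C_{101}, the 101-cycle.
Distinct eigenvalues (to 5 d.p.): [2.0, 1.99613, 1.98454, 1.96527, 1.9384, 1.90403, 1.86229, 1.81335, 1.75739, 1.69463, 1.62532, 1.54971, 1.46812, 1.38084, 1.28822, 1.19062, 1.08841, 0.98199, 0.87177, 0.75818, 0.64165, 0.52264, 0.40161, 0.27903, 0.15537, 0.0311, -0.09328, -0.2173, -0.34049, -0.46235, -0.58243, -0.70025, -0.81537, -0.92733, -1.0357, -1.14006, -1.24002, -1.33518, -1.42517, -1.50965, -1.58828, -1.66078, -1.72684, -1.78623, -1.83871, -1.88407, -1.92214, -1.95278, -1.97586, -1.9913, -1.99903].
With N=101: ϑ(G) = 101·(-(-1)*2*cos(pi/101))/(2−(-2*cos(pi/101))) = 101*cos(pi/101)/(cos(pi/101) + 1).
= 50.48778… (decimal).
Lovász sandwich 50 ≤ 101*cos(pi/101)/(cos(pi/101) + 1) ≤ 51: both strict.

101*cos(pi/101)/(cos(pi/101) + 1)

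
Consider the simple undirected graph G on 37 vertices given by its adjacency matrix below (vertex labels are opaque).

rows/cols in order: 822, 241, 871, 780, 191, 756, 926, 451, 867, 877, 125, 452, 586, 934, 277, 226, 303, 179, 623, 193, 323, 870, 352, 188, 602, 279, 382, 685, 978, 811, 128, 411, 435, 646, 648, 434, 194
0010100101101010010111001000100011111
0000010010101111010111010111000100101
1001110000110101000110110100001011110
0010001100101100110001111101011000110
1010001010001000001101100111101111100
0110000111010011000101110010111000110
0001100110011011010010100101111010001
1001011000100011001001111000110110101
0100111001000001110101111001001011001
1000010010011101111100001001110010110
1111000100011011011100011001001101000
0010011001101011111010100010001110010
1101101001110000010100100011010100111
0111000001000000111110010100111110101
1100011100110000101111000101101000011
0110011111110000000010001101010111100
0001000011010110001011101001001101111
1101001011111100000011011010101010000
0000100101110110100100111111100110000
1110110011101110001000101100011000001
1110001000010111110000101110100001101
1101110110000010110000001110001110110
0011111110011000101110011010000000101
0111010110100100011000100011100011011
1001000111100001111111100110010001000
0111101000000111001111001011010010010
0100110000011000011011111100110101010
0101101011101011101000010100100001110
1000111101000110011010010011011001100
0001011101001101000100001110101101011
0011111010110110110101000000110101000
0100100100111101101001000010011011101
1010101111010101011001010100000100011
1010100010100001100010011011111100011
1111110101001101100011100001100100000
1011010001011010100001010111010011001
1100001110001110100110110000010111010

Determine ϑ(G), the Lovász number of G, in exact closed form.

sqrt(37)

N(188) = {241, 871, 780, 756, 451, 867, 125, 934, 179, 623, 352, 382, 685, 978, 435, 646, 434, 194}, |N(188)| = 18.
Vertex 128 has 18 neighbors: 871, 780, 191, 756, 926, 867, 125, 452, 934, 277, 303, 179, 193, 870, 978, 811, 411, 646.
Vertex 279 has 18 neighbors: 241, 871, 780, 191, 926, 934, 277, 226, 623, 193, 323, 870, 602, 382, 685, 811, 435, 434.
Vertex 756 has 18 neighbors: 241, 871, 451, 867, 877, 452, 277, 226, 193, 870, 352, 188, 382, 978, 811, 128, 648, 434.
G on 37 vertices is 18-regular; Paley(37): SR with (k,λ,μ)=(18,8,9).
Distinct eigenvalues (to 5 d.p.): [18.0, 2.54138, -3.54138].
With N=37: ϑ(G) = 37·(-(-sqrt(37)/2 - 1/2))/(18−(-sqrt(37)/2 - 1/2)) = sqrt(37).
= 6.08276… (decimal).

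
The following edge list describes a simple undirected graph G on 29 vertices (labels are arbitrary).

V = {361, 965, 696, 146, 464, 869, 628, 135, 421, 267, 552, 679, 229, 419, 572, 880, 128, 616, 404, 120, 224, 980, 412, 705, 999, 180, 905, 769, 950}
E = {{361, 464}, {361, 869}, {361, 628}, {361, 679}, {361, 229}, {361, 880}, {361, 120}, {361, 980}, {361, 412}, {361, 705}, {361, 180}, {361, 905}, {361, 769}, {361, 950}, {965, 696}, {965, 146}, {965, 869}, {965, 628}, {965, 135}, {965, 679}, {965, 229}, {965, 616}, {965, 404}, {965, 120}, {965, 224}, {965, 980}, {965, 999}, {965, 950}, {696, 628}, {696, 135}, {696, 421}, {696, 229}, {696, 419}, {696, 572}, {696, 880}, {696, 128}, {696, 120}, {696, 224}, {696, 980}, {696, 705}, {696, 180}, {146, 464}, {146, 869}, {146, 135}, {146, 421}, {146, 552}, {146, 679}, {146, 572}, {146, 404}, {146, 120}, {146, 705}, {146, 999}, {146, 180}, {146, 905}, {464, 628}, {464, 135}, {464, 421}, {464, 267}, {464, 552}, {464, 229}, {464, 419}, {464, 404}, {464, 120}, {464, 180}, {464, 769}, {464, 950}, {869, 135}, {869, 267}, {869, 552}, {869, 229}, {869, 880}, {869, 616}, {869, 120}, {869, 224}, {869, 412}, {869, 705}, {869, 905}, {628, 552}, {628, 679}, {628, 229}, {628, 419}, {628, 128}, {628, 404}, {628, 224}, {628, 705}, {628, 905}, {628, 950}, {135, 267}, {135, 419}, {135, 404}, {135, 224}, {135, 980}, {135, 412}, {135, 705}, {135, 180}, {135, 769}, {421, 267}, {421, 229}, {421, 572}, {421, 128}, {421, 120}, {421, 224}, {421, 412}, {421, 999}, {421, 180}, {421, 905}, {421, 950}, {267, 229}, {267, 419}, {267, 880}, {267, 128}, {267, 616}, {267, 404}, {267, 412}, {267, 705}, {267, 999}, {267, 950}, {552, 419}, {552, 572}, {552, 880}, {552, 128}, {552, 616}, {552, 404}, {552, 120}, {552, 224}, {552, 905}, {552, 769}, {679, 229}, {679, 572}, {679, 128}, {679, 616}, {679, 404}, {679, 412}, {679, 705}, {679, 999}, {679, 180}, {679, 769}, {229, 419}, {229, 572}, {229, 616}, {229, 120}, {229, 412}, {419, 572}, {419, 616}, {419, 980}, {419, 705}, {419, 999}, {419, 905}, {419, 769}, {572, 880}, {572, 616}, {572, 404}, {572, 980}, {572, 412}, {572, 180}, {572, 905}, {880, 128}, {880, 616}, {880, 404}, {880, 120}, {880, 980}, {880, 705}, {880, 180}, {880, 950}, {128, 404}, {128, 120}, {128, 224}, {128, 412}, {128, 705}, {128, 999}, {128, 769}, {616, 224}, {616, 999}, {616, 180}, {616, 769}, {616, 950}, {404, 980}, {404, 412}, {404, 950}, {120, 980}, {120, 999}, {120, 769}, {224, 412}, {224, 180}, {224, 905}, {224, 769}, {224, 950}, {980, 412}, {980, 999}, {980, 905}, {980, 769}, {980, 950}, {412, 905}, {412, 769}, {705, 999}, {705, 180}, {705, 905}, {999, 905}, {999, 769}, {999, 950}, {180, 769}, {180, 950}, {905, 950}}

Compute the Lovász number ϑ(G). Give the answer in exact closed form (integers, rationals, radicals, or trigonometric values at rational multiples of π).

deg(135) = 14; N(135) = {965, 696, 146, 464, 869, 267, 419, 404, 224, 980, 412, 705, 180, 769}.
deg(224) = 14; N(224) = {965, 696, 869, 628, 135, 421, 552, 128, 616, 412, 180, 905, 769, 950}.
deg(419) = 14; N(419) = {696, 464, 628, 135, 267, 552, 229, 572, 616, 980, 705, 999, 905, 769}.
deg(705) = 14; N(705) = {361, 696, 146, 869, 628, 135, 267, 679, 419, 880, 128, 999, 180, 905}.
Regular of degree 14 on 29 vertices: Paley(29): SR with (k,λ,μ)=(14,6,7).
spec(A) ≈ [14.0, 2.193, -3.193] (distinct, 3 d.p.).
Lovász: ϑ = −29(-sqrt(29)/2 - 1/2)/(14+-(-sqrt(29)/2 - 1/2)) = sqrt(29).
≈ 5.3851648 (to 7 d.p.).

sqrt(29)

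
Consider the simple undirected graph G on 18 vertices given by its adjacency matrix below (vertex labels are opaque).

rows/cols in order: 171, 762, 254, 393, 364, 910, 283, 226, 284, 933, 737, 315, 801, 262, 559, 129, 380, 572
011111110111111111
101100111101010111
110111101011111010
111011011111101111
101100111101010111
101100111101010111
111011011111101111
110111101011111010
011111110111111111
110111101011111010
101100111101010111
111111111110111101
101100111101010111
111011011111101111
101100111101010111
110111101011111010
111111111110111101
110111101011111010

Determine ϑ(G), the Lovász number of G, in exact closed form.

6

Vertex 283 has 15 neighbors: 171, 762, 254, 364, 910, 226, 284, 933, 737, 315, 801, 559, 129, 380, 572.
deg(762) = 12; N(762) = {171, 254, 393, 283, 226, 284, 933, 315, 262, 129, 380, 572}.
N(380) = {171, 762, 254, 393, 364, 910, 283, 226, 284, 933, 737, 801, 262, 559, 129, 572}, |N(380)| = 16.
N(254) = {171, 762, 393, 364, 910, 283, 284, 737, 315, 801, 262, 559, 380}, |N(254)| = 13.
5 parts of sizes [6, 5, 3, 2, 2]; α(G) = 6 = ϑ (perfect).
= 6.0000… (decimal).
α=6, χ(Ḡ)=6; ϑ=6 lies between (collapsed).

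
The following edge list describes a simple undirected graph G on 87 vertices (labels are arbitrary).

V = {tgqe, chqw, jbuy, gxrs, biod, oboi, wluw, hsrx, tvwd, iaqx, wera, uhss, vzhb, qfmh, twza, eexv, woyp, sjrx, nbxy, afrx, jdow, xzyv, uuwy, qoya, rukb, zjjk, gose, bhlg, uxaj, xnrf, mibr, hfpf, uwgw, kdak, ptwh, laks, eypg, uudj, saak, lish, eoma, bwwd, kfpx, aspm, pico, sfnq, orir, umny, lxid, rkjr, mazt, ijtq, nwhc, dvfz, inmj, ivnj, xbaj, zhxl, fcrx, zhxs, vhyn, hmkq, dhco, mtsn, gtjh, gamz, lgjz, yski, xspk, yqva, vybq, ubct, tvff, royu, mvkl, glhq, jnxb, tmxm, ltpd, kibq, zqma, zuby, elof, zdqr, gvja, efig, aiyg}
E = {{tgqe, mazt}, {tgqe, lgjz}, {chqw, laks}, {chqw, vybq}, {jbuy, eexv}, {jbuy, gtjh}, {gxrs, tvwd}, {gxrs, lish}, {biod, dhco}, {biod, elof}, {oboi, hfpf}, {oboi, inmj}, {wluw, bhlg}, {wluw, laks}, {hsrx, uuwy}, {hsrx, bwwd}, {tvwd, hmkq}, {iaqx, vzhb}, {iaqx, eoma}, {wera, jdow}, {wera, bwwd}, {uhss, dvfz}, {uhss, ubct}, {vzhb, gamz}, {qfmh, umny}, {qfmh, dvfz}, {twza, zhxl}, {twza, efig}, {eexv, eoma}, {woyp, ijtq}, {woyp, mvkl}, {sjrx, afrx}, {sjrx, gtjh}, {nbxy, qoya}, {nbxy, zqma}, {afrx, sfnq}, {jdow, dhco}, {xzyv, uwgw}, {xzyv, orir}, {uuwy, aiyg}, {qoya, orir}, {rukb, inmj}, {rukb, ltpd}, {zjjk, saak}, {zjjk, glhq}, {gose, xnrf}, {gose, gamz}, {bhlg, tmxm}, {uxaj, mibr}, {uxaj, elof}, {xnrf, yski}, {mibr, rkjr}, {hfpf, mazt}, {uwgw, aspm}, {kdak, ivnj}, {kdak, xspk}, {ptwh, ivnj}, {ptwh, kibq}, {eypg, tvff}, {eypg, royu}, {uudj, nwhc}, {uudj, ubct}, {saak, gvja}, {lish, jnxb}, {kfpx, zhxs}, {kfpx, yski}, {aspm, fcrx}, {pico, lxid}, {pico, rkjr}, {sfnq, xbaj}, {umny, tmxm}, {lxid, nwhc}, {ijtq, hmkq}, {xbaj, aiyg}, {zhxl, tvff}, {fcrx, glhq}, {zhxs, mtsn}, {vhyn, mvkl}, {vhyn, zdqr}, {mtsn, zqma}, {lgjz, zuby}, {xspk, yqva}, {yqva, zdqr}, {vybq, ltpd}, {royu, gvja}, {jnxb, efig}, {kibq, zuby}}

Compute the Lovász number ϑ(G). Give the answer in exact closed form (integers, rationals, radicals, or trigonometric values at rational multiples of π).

Vertex twza has 2 neighbors: zhxl, efig.
Vertex inmj has 2 neighbors: oboi, rukb.
Vertex iaqx has 2 neighbors: vzhb, eoma.
deg(vhyn) = 2; N(vhyn) = {mvkl, zdqr}.
G on 87 vertices is 2-regular; a single 87-cycle (edge-transitive).
A has 44 distinct eigenvalues ≈ [2.0, 1.99479, 1.97917, 1.95324, 1.91713, 1.87102, 1.81515, 1.74982, 1.67537, 1.59219, 1.5007, 1.40139, 1.29477, 1.18141, 1.06188, 0.93682, 0.80687, 0.67272, 0.53506, 0.39461, 0.2521, 0.10828, -0.03611, -0.18031, -0.32356, -0.46513, -0.60428, -0.74028, -0.87241, -1.0, -1.12237, -1.2389, -1.34896, -1.45199, -1.54745, -1.63484, -1.71371, -1.78365, -1.84429, -1.89531, -1.93645, -1.96749, -1.98828, -1.9987].
With N=87: ϑ(G) = 87·(-(-1)*2*cos(pi/87))/(2−(-2*cos(pi/87))) = 87*cos(pi/87)/(cos(pi/87) + 1).
Numerically 43.4858.
α=43, χ(Ḡ)=44; ϑ=87*cos(pi/87)/(cos(pi/87) + 1) lies between (both strict).

87*cos(pi/87)/(cos(pi/87) + 1)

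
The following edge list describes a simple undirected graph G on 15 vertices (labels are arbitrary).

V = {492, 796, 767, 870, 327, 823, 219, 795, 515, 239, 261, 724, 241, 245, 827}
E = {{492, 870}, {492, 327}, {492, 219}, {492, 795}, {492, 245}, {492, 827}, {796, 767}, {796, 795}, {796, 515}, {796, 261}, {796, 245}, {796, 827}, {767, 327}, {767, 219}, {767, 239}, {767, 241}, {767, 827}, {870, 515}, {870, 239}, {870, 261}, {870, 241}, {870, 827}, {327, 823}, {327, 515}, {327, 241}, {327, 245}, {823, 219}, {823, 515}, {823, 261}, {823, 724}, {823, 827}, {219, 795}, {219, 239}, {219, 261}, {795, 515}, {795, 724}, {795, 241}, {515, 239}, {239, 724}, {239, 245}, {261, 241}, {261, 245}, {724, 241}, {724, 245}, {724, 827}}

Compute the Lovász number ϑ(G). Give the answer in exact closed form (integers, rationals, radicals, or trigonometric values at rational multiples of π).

5

N(767) = {796, 327, 219, 239, 241, 827}, |N(767)| = 6.
deg(219) = 6; N(219) = {492, 767, 823, 795, 239, 261}.
Vertex 796 has 6 neighbors: 767, 795, 515, 261, 245, 827.
Vertex 327 has 6 neighbors: 492, 767, 823, 515, 241, 245.
Regular of degree 6 on 15 vertices: this is K(6,2), the Kneser graph.
The 3 distinct eigenvalues: [6.0, 1.0, -3.0].
With N=15: ϑ(G) = 15·(-1*(-3))/(6−(-3)) = 5.
Numerically 5.00000.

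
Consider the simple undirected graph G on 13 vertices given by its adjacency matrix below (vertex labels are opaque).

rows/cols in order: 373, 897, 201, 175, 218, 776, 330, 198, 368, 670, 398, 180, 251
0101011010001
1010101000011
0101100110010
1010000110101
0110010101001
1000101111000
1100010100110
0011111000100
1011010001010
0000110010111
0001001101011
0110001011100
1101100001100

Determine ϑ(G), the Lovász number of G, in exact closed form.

sqrt(13)

N(175) = {373, 201, 198, 368, 398, 251}, |N(175)| = 6.
N(330) = {373, 897, 776, 198, 398, 180}, |N(330)| = 6.
deg(398) = 6; N(398) = {175, 330, 198, 670, 180, 251}.
Vertex 373 has 6 neighbors: 897, 175, 776, 330, 368, 251.
Every vertex has degree 6 (N=13); strongly regular (13,6,2,3).
spec(A) ≈ [6.0, 1.30278, -2.30278] (distinct, 5 d.p.).
λ_max=6, λ_min=-sqrt(13)/2 - 1/2; ϑ = −13·λ_min/(λ_max−λ_min) = sqrt(13).
ϑ(G) ≈ 3.6056.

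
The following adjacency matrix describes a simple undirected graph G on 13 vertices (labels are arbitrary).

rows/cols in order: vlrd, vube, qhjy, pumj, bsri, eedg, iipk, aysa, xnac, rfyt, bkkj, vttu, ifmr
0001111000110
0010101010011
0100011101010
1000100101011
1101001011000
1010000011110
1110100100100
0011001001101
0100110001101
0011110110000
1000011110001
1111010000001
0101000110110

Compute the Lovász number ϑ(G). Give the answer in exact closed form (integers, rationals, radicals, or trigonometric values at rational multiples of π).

sqrt(13)

Vertex vlrd has 6 neighbors: pumj, bsri, eedg, iipk, bkkj, vttu.
deg(ifmr) = 6; N(ifmr) = {vube, pumj, aysa, xnac, bkkj, vttu}.
Vertex bkkj has 6 neighbors: vlrd, eedg, iipk, aysa, xnac, ifmr.
N(bsri) = {vlrd, vube, pumj, iipk, xnac, rfyt}, |N(bsri)| = 6.
G on 13 vertices is 6-regular; strongly regular (13,6,2,3).
The 3 distinct eigenvalues: [6.0, 1.3028, -2.3028].
Lovász: ϑ = −13(-sqrt(13)/2 - 1/2)/(6+-(-sqrt(13)/2 - 1/2)) = sqrt(13).
≈ 3.605551275 (to 9 d.p.).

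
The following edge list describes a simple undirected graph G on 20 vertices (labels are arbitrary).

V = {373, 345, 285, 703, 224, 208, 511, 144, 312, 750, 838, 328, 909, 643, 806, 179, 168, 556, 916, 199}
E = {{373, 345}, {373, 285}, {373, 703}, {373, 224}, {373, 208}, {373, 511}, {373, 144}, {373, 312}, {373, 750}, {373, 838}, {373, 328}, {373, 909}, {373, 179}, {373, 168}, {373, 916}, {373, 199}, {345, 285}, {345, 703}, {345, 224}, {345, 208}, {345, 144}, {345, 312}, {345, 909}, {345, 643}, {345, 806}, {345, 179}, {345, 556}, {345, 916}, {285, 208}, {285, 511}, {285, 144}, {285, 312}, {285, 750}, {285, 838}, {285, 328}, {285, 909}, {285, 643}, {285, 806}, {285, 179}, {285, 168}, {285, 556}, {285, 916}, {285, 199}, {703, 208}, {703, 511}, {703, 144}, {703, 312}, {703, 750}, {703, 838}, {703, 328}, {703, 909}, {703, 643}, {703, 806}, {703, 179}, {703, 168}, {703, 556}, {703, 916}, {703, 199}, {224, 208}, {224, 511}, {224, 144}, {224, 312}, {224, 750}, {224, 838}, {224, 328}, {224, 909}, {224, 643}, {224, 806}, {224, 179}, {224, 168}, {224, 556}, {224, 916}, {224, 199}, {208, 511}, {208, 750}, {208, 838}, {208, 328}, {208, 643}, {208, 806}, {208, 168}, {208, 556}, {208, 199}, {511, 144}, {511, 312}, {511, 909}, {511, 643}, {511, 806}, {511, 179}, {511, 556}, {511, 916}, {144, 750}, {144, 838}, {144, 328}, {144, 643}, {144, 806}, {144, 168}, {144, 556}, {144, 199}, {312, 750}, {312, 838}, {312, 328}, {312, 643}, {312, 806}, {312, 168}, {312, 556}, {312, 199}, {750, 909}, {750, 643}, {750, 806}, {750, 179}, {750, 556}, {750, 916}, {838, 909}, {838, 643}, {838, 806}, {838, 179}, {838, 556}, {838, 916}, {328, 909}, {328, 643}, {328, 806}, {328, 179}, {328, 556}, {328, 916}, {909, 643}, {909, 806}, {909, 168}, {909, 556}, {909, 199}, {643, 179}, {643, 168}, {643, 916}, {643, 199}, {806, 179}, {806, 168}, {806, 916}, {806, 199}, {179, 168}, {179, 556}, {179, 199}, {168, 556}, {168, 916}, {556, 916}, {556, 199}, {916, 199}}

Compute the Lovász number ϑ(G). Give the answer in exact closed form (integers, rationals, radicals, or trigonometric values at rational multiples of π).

7

N(144) = {373, 345, 285, 703, 224, 511, 750, 838, 328, 643, 806, 168, 556, 199}, |N(144)| = 14.
deg(916) = 14; N(916) = {373, 345, 285, 703, 224, 511, 750, 838, 328, 643, 806, 168, 556, 199}.
Vertex 312 has 14 neighbors: 373, 345, 285, 703, 224, 511, 750, 838, 328, 643, 806, 168, 556, 199.
Vertex 643 has 16 neighbors: 345, 285, 703, 224, 208, 511, 144, 312, 750, 838, 328, 909, 179, 168, 916, 199.
4 parts of sizes [7, 6, 4, 3]; α(G) = 7 = ϑ (perfect).
= 7.0000… (decimal).
Sandwich: α(G)=7 ≤ ϑ(G)=7 ≤ χ(Ḡ)=7 (collapsed).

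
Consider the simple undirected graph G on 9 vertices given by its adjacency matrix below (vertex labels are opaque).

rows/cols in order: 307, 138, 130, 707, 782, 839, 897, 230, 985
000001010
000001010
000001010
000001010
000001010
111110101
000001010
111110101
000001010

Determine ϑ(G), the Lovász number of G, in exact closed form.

7

deg(839) = 7; N(839) = {307, 138, 130, 707, 782, 897, 985}.
N(138) = {839, 230}, |N(138)| = 2.
Vertex 985 has 2 neighbors: 839, 230.
deg(230) = 7; N(230) = {307, 138, 130, 707, 782, 897, 985}.
Complete 2-partite, parts [7, 2]: perfect, ϑ = α = 7.
Numerically 7.00000000.
Lovász sandwich 7 ≤ 7 ≤ 7: collapsed.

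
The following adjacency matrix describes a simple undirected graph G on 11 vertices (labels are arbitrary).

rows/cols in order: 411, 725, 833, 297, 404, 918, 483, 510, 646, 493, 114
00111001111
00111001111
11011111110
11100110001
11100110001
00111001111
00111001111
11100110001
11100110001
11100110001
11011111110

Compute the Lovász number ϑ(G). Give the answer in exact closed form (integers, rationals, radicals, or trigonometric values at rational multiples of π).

5

deg(725) = 7; N(725) = {833, 297, 404, 510, 646, 493, 114}.
Vertex 493 has 6 neighbors: 411, 725, 833, 918, 483, 114.
N(114) = {411, 725, 297, 404, 918, 483, 510, 646, 493}, |N(114)| = 9.
Vertex 833 has 9 neighbors: 411, 725, 297, 404, 918, 483, 510, 646, 493.
K_{5,4,2} (perfect); ϑ(G) = α(G) = max{5,4,2} = 5.
= 5.000000000… (decimal).
α=5, χ(Ḡ)=5; ϑ=5 lies between (collapsed).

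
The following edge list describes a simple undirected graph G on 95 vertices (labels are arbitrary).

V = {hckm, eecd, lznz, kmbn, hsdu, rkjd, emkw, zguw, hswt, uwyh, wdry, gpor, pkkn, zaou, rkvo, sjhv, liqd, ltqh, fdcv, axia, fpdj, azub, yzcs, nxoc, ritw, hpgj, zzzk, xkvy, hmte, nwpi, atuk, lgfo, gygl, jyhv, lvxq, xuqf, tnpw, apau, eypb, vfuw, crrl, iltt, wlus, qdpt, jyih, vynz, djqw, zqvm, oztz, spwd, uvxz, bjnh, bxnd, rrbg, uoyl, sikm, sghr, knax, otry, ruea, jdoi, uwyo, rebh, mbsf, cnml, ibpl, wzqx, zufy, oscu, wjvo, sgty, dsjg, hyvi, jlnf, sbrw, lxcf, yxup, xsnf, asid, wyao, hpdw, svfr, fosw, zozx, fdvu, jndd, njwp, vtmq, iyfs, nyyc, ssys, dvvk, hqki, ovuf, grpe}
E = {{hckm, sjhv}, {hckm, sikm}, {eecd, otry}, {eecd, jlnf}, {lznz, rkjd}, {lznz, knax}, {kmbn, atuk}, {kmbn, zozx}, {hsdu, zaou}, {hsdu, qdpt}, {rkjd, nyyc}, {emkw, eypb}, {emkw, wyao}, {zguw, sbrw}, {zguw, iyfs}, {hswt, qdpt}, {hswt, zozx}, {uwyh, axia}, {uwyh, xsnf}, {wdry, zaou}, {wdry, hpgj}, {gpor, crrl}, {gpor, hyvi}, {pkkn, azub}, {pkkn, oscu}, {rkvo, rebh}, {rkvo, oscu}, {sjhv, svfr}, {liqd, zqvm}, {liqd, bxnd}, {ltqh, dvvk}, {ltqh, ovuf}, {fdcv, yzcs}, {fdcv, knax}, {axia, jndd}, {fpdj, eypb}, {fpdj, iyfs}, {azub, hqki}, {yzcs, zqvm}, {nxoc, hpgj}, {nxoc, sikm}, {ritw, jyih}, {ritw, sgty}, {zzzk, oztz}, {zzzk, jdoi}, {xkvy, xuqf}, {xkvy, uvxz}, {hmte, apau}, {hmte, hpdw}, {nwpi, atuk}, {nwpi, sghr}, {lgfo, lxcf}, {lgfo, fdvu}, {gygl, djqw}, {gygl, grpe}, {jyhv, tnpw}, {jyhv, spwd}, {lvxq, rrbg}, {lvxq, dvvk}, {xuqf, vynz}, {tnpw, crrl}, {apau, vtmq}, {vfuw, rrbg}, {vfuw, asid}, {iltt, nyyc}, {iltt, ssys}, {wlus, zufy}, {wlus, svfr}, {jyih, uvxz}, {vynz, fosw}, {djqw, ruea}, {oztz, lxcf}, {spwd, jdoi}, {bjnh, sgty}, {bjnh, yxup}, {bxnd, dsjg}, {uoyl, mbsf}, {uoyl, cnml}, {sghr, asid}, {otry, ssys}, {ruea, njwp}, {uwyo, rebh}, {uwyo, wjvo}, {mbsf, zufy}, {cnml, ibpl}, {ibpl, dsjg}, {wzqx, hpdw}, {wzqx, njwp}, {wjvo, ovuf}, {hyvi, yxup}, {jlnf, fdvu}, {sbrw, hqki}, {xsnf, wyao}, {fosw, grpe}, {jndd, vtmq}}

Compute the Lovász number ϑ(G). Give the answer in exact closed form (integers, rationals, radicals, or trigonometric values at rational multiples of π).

N(hqki) = {azub, sbrw}, |N(hqki)| = 2.
deg(njwp) = 2; N(njwp) = {ruea, wzqx}.
N(pkkn) = {azub, oscu}, |N(pkkn)| = 2.
Vertex fpdj has 2 neighbors: eypb, iyfs.
Regular of degree 2 on 95 vertices: this is C_{95}, the 95-cycle.
spec(A) ≈ [2.0, 1.9956, 1.9825, 1.9608, 1.9304, 1.8916, 1.8446, 1.7895, 1.7265, 1.656, 1.5783, 1.4936, 1.4025, 1.3052, 1.2022, 1.0939, 0.9808, 0.8635, 0.7424, 0.618, 0.491, 0.3618, 0.231, 0.0992, -0.0331, -0.1652, -0.2965, -0.4266, -0.5548, -0.6806, -0.8034, -0.9227, -1.0379, -1.1487, -1.2544, -1.3546, -1.4489, -1.5368, -1.618, -1.6922, -1.7589, -1.818, -1.8691, -1.9121, -1.9467, -1.9727, -1.9902, -1.9989] (distinct, 4 d.p.).
Lovász: ϑ = −95(-2*cos(pi/95))/(2+-(-1)*2*cos(pi/95)) = 95*cos(pi/95)/(cos(pi/95) + 1).
Numerically 47.48701131.
α=47, χ(Ḡ)=48; ϑ=95*cos(pi/95)/(cos(pi/95) + 1) lies between (both strict).

95*cos(pi/95)/(cos(pi/95) + 1)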